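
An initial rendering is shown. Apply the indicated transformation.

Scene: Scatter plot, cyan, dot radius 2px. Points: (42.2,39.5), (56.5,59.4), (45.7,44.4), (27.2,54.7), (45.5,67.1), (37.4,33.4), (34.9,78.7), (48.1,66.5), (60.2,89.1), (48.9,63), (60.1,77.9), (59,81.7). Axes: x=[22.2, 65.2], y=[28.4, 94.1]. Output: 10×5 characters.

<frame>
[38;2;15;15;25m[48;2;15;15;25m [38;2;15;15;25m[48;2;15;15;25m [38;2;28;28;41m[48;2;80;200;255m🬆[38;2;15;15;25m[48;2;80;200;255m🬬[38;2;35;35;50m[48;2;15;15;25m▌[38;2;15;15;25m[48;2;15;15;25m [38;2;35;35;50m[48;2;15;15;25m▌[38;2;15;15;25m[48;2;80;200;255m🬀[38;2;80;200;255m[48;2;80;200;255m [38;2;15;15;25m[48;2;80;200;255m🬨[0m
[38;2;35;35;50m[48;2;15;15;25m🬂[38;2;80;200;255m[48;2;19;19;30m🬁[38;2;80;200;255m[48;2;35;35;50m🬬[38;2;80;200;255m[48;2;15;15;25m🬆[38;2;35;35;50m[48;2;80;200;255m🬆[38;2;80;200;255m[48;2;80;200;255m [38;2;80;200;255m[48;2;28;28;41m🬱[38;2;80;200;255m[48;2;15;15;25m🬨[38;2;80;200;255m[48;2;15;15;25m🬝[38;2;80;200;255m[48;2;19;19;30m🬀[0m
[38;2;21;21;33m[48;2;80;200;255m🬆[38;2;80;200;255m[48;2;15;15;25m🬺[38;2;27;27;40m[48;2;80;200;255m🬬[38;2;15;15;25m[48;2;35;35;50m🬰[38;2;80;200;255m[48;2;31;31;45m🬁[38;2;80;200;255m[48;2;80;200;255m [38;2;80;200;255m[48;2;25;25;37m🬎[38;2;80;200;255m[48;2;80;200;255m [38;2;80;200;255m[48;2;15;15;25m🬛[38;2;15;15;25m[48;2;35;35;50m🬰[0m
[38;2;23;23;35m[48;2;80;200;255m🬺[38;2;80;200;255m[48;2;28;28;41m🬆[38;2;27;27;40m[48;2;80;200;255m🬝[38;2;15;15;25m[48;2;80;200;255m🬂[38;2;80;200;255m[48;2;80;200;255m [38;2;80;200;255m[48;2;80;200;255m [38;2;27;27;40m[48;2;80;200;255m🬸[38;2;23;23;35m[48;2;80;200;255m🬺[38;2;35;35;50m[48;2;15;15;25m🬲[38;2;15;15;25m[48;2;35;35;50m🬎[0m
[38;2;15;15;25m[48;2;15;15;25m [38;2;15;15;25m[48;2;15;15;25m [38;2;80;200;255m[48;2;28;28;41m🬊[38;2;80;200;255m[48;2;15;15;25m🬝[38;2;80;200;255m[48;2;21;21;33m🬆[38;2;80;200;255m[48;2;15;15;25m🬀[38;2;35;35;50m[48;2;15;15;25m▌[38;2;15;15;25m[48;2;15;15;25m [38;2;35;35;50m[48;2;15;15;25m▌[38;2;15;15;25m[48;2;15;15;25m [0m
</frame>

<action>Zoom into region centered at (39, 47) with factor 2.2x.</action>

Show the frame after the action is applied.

<frame>
[38;2;15;15;25m[48;2;15;15;25m [38;2;15;15;25m[48;2;15;15;25m [38;2;35;35;50m[48;2;15;15;25m▌[38;2;15;15;25m[48;2;15;15;25m [38;2;35;35;50m[48;2;15;15;25m▌[38;2;15;15;25m[48;2;15;15;25m [38;2;35;35;50m[48;2;15;15;25m▌[38;2;15;15;25m[48;2;15;15;25m [38;2;80;200;255m[48;2;27;27;40m🬁[38;2;80;200;255m[48;2;15;15;25m🬬[0m
[38;2;35;35;50m[48;2;15;15;25m🬂[38;2;35;35;50m[48;2;15;15;25m🬂[38;2;35;35;50m[48;2;15;15;25m🬕[38;2;35;35;50m[48;2;15;15;25m🬂[38;2;35;35;50m[48;2;15;15;25m🬕[38;2;35;35;50m[48;2;15;15;25m🬂[38;2;35;35;50m[48;2;15;15;25m🬕[38;2;35;35;50m[48;2;15;15;25m🬂[38;2;35;35;50m[48;2;15;15;25m🬕[38;2;35;35;50m[48;2;15;15;25m🬂[0m
[38;2;15;15;25m[48;2;35;35;50m🬰[38;2;15;15;25m[48;2;35;35;50m🬰[38;2;35;35;50m[48;2;15;15;25m🬛[38;2;15;15;25m[48;2;35;35;50m🬰[38;2;35;35;50m[48;2;15;15;25m🬛[38;2;15;15;25m[48;2;35;35;50m🬰[38;2;27;27;40m[48;2;80;200;255m🬬[38;2;21;21;33m[48;2;80;200;255m🬆[38;2;80;200;255m[48;2;15;15;25m🬺[38;2;23;23;35m[48;2;80;200;255m🬬[0m
[38;2;15;15;25m[48;2;35;35;50m🬎[38;2;15;15;25m[48;2;35;35;50m🬎[38;2;35;35;50m[48;2;15;15;25m🬲[38;2;19;19;30m[48;2;80;200;255m🬝[38;2;35;35;50m[48;2;15;15;25m🬲[38;2;25;25;37m[48;2;80;200;255m🬐[38;2;80;200;255m[48;2;80;200;255m [38;2;25;25;37m[48;2;80;200;255m🬶[38;2;80;200;255m[48;2;28;28;41m🬆[38;2;15;15;25m[48;2;35;35;50m🬎[0m
[38;2;15;15;25m[48;2;15;15;25m [38;2;15;15;25m[48;2;15;15;25m [38;2;27;27;40m[48;2;80;200;255m🬴[38;2;80;200;255m[48;2;80;200;255m [38;2;80;200;255m[48;2;15;15;25m🬛[38;2;15;15;25m[48;2;15;15;25m [38;2;80;200;255m[48;2;23;23;35m🬀[38;2;15;15;25m[48;2;15;15;25m [38;2;35;35;50m[48;2;15;15;25m▌[38;2;15;15;25m[48;2;15;15;25m [0m
</frame>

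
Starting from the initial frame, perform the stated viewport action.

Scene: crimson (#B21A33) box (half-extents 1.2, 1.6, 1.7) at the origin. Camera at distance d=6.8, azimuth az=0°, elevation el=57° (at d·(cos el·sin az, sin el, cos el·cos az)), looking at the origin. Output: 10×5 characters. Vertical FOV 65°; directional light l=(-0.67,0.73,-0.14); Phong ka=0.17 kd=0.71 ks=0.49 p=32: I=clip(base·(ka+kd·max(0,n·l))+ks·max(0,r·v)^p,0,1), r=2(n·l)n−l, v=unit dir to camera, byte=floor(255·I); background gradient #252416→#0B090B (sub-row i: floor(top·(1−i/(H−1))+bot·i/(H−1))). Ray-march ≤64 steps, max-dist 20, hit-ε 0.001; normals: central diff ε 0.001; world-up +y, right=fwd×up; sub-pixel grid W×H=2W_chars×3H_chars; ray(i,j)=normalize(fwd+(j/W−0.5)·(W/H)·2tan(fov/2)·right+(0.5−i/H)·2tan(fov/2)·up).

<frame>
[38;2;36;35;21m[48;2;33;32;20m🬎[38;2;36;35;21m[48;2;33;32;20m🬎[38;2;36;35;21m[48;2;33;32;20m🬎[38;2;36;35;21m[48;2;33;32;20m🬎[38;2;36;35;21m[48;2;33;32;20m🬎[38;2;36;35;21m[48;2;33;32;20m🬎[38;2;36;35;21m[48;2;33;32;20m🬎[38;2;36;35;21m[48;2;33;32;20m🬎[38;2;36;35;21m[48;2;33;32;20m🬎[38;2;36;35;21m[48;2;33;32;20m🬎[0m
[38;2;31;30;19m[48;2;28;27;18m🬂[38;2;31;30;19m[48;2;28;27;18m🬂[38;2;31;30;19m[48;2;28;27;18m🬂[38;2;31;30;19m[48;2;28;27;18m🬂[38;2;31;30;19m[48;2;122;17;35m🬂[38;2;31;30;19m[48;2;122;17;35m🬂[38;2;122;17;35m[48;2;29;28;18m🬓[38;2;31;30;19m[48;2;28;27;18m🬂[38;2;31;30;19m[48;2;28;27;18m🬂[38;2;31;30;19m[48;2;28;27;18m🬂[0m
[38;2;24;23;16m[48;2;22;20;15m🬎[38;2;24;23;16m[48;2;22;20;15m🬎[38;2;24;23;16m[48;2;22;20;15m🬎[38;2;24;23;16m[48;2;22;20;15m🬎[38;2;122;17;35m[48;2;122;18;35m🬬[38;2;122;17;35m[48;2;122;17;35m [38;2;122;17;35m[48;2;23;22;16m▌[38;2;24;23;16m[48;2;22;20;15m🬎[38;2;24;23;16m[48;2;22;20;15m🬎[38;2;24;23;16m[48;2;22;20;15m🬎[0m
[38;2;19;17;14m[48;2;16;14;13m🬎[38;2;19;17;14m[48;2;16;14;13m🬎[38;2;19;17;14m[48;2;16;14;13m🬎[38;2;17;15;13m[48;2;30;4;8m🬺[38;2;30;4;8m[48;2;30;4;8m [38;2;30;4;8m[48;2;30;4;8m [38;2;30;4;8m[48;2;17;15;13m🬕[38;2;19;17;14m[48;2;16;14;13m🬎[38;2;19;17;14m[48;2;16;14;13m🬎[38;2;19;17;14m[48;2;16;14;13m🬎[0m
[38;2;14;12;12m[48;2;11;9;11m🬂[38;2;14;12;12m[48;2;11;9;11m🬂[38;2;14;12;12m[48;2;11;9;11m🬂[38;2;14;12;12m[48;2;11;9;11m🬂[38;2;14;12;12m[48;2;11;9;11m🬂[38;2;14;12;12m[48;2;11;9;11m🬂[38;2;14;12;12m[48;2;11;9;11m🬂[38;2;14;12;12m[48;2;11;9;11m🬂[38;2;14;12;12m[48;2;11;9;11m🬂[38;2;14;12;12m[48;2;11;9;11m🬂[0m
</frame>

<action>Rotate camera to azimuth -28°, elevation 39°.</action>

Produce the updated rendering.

<frame>
[38;2;36;35;21m[48;2;33;32;20m🬎[38;2;36;35;21m[48;2;33;32;20m🬎[38;2;36;35;21m[48;2;33;32;20m🬎[38;2;36;35;21m[48;2;33;32;20m🬎[38;2;36;35;21m[48;2;33;32;20m🬎[38;2;36;35;21m[48;2;33;32;20m🬎[38;2;36;35;21m[48;2;33;32;20m🬎[38;2;36;35;21m[48;2;33;32;20m🬎[38;2;36;35;21m[48;2;33;32;20m🬎[38;2;36;35;21m[48;2;33;32;20m🬎[0m
[38;2;31;30;19m[48;2;28;27;18m🬂[38;2;31;30;19m[48;2;28;27;18m🬂[38;2;31;30;19m[48;2;28;27;18m🬂[38;2;29;28;18m[48;2;114;16;32m🬝[38;2;31;30;19m[48;2;122;17;35m🬂[38;2;31;30;19m[48;2;122;17;35m🬂[38;2;122;17;35m[48;2;29;28;18m🬏[38;2;31;30;19m[48;2;28;27;18m🬂[38;2;31;30;19m[48;2;28;27;18m🬂[38;2;31;30;19m[48;2;28;27;18m🬂[0m
[38;2;24;23;16m[48;2;22;20;15m🬎[38;2;24;23;16m[48;2;22;20;15m🬎[38;2;24;23;16m[48;2;22;20;15m🬎[38;2;114;16;32m[48;2;23;21;15m🬁[38;2;114;16;32m[48;2;122;17;35m🬲[38;2;122;17;35m[48;2;30;4;8m🬎[38;2;122;17;35m[48;2;30;4;8m🬂[38;2;122;17;35m[48;2;24;18;14m🬀[38;2;24;23;16m[48;2;22;20;15m🬎[38;2;24;23;16m[48;2;22;20;15m🬎[0m
[38;2;19;17;14m[48;2;16;14;13m🬎[38;2;19;17;14m[48;2;16;14;13m🬎[38;2;19;17;14m[48;2;16;14;13m🬎[38;2;19;17;14m[48;2;16;14;13m🬎[38;2;114;16;32m[48;2;17;15;13m🬨[38;2;30;4;8m[48;2;30;4;8m [38;2;30;4;8m[48;2;16;14;13m🬝[38;2;19;17;14m[48;2;16;14;13m🬎[38;2;19;17;14m[48;2;16;14;13m🬎[38;2;19;17;14m[48;2;16;14;13m🬎[0m
[38;2;14;12;12m[48;2;11;9;11m🬂[38;2;14;12;12m[48;2;11;9;11m🬂[38;2;14;12;12m[48;2;11;9;11m🬂[38;2;14;12;12m[48;2;11;9;11m🬂[38;2;14;12;12m[48;2;11;9;11m🬂[38;2;30;4;8m[48;2;12;10;11m🬀[38;2;14;12;12m[48;2;11;9;11m🬂[38;2;14;12;12m[48;2;11;9;11m🬂[38;2;14;12;12m[48;2;11;9;11m🬂[38;2;14;12;12m[48;2;11;9;11m🬂[0m
</frame>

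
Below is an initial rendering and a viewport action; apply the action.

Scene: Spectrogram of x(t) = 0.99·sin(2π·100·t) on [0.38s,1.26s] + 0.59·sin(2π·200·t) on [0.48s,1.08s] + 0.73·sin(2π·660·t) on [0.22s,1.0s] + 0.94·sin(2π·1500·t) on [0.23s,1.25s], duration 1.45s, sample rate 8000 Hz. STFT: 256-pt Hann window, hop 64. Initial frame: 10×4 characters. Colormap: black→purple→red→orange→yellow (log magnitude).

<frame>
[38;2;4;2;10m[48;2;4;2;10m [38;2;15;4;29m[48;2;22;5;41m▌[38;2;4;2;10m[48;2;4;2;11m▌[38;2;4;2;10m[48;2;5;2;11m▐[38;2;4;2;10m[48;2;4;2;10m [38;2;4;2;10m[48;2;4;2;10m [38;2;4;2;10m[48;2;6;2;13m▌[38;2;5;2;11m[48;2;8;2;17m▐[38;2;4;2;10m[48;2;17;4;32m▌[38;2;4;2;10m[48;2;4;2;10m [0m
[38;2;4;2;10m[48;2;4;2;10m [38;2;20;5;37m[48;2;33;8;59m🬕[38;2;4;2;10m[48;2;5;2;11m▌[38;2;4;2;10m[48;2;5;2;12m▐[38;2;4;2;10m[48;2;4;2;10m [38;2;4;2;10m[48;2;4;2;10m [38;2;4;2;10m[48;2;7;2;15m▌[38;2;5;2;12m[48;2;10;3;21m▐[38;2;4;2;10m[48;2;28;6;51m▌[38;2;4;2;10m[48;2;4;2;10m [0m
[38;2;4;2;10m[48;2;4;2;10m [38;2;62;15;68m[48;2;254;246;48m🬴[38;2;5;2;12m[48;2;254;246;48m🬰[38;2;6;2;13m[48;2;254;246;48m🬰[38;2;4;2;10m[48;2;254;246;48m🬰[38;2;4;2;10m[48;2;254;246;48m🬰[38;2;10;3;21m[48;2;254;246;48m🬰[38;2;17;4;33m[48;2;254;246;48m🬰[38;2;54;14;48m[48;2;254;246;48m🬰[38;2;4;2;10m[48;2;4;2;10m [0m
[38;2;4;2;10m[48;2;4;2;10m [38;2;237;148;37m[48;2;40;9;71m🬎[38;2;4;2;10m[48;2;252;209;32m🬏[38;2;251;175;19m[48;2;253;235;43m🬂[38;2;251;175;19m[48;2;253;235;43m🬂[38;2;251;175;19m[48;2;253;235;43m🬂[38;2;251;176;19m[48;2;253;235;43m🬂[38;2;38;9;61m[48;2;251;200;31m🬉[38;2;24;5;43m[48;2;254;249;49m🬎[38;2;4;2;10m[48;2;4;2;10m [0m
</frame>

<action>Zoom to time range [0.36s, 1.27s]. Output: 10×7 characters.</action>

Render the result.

<frame>
[38;2;4;2;11m[48;2;4;2;10m▌[38;2;5;2;11m[48;2;4;2;10m▌[38;2;4;2;10m[48;2;4;2;10m [38;2;4;2;10m[48;2;4;2;10m [38;2;4;2;10m[48;2;4;2;10m [38;2;4;2;10m[48;2;4;2;10m [38;2;4;2;10m[48;2;4;2;10m [38;2;8;2;17m[48;2;4;2;10m▌[38;2;5;2;11m[48;2;4;2;10m▌[38;2;4;2;10m[48;2;8;2;16m▌[0m
[38;2;4;2;11m[48;2;4;2;10m▌[38;2;4;2;10m[48;2;5;2;11m▐[38;2;4;2;10m[48;2;4;2;10m [38;2;4;2;10m[48;2;4;2;10m [38;2;4;2;10m[48;2;4;2;10m [38;2;4;2;10m[48;2;4;2;10m [38;2;4;2;10m[48;2;4;2;10m [38;2;4;2;10m[48;2;8;2;17m▐[38;2;4;2;10m[48;2;5;2;11m▐[38;2;4;2;10m[48;2;8;2;18m▌[0m
[38;2;4;2;10m[48;2;5;2;11m▐[38;2;5;2;12m[48;2;4;2;10m▌[38;2;4;2;10m[48;2;4;2;10m [38;2;4;2;10m[48;2;4;2;10m [38;2;4;2;10m[48;2;4;2;10m [38;2;4;2;10m[48;2;4;2;10m [38;2;4;2;10m[48;2;4;2;10m [38;2;4;2;10m[48;2;9;3;20m▐[38;2;5;2;12m[48;2;4;2;10m▌[38;2;4;2;10m[48;2;11;3;22m▌[0m
[38;2;4;2;10m[48;2;5;2;12m▐[38;2;4;2;10m[48;2;5;2;13m▐[38;2;4;2;10m[48;2;4;2;10m [38;2;4;2;10m[48;2;4;2;10m [38;2;4;2;10m[48;2;4;2;10m [38;2;4;2;10m[48;2;4;2;10m [38;2;4;2;10m[48;2;4;2;10m [38;2;4;2;10m[48;2;13;3;25m▐[38;2;4;2;10m[48;2;5;2;13m▐[38;2;6;2;14m[48;2;25;6;45m🬕[0m
[38;2;252;214;35m[48;2;6;2;13m🬎[38;2;252;214;35m[48;2;6;2;14m🬎[38;2;252;214;35m[48;2;4;2;10m🬎[38;2;252;214;35m[48;2;4;2;10m🬎[38;2;252;214;35m[48;2;4;2;10m🬎[38;2;252;214;35m[48;2;4;2;10m🬎[38;2;252;214;35m[48;2;4;2;10m🬎[38;2;252;214;35m[48;2;16;4;30m🬎[38;2;252;214;35m[48;2;6;2;14m🬎[38;2;252;215;35m[48;2;20;5;37m🬎[0m
[38;2;8;2;18m[48;2;253;222;38m🬎[38;2;10;3;21m[48;2;253;222;38m🬎[38;2;6;2;14m[48;2;253;222;38m🬎[38;2;6;2;14m[48;2;253;222;38m🬎[38;2;6;2;14m[48;2;253;222;38m🬎[38;2;6;2;14m[48;2;253;222;38m🬎[38;2;6;2;14m[48;2;253;222;38m🬎[38;2;36;9;37m[48;2;253;222;38m🬬[38;2;5;2;13m[48;2;18;4;34m🬨[38;2;4;2;10m[48;2;18;4;34m▌[0m
[38;2;38;9;46m[48;2;254;249;49m🬎[38;2;26;6;47m[48;2;252;215;35m🬂[38;2;12;3;23m[48;2;252;215;35m🬂[38;2;11;3;23m[48;2;252;215;35m🬂[38;2;12;3;23m[48;2;252;215;35m🬂[38;2;12;3;23m[48;2;252;215;35m🬂[38;2;12;3;23m[48;2;252;215;35m🬂[38;2;84;22;48m[48;2;252;216;35m🬂[38;2;19;5;36m[48;2;253;225;39m🬊[38;2;11;3;23m[48;2;254;249;49m🬎[0m
</frame>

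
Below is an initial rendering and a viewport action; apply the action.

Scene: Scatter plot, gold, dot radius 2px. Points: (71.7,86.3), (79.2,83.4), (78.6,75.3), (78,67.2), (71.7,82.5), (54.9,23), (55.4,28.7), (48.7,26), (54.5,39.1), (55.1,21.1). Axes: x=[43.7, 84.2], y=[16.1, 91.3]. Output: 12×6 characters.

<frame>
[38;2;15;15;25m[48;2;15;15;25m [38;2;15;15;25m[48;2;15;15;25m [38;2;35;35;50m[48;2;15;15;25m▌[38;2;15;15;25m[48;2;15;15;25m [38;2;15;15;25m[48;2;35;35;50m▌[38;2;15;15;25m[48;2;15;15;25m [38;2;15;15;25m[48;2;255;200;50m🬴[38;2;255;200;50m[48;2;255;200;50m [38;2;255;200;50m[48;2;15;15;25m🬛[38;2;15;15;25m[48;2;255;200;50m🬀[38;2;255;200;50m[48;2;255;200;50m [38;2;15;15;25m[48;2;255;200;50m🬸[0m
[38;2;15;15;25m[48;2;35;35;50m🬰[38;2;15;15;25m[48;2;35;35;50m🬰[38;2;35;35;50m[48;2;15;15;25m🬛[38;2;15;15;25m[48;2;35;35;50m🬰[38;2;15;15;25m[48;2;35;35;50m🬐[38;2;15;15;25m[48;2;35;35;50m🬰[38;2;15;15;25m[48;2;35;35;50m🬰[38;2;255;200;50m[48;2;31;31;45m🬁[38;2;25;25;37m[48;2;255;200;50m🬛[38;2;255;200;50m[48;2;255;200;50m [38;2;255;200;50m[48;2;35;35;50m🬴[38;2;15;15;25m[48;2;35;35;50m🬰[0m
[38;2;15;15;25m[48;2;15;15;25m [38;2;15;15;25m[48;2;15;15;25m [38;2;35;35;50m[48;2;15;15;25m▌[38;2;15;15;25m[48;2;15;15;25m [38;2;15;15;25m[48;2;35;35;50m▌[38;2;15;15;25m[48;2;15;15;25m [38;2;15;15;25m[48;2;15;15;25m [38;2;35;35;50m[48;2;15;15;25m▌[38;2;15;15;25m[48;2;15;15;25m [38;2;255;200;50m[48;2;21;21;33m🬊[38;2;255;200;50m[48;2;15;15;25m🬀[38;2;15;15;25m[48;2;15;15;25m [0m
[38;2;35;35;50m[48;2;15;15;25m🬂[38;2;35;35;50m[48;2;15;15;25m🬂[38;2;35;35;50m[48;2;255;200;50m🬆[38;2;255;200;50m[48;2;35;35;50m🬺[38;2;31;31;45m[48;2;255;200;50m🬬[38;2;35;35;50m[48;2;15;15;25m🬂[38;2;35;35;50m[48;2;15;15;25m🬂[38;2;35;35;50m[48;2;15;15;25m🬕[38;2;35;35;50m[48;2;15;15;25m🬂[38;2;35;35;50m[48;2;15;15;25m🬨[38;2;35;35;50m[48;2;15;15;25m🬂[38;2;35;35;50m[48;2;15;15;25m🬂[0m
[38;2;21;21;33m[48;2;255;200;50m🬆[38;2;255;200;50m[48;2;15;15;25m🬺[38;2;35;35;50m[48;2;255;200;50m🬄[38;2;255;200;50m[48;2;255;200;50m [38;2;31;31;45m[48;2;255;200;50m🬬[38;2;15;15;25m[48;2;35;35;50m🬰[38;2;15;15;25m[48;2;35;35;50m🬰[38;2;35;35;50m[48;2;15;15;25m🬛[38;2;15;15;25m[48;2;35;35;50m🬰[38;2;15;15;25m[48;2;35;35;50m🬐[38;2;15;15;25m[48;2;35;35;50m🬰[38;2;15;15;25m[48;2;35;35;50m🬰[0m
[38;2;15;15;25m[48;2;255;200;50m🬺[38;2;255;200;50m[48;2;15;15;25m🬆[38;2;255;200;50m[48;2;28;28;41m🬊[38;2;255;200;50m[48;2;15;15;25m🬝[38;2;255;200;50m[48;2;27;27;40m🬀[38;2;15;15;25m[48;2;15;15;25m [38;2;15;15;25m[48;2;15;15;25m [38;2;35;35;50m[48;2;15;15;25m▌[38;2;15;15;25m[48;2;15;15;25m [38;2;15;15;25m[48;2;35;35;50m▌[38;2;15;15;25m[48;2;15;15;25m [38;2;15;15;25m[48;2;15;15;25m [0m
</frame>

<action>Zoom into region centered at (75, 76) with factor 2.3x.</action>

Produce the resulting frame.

<frame>
[38;2;15;15;25m[48;2;15;15;25m [38;2;15;15;25m[48;2;15;15;25m [38;2;35;35;50m[48;2;15;15;25m▌[38;2;15;15;25m[48;2;255;200;50m🬆[38;2;27;27;40m[48;2;255;200;50m🬬[38;2;15;15;25m[48;2;15;15;25m [38;2;15;15;25m[48;2;15;15;25m [38;2;35;35;50m[48;2;15;15;25m▌[38;2;15;15;25m[48;2;255;200;50m🬬[38;2;15;15;25m[48;2;35;35;50m▌[38;2;15;15;25m[48;2;15;15;25m [38;2;15;15;25m[48;2;15;15;25m [0m
[38;2;15;15;25m[48;2;35;35;50m🬰[38;2;15;15;25m[48;2;35;35;50m🬰[38;2;35;35;50m[48;2;255;200;50m🬛[38;2;255;200;50m[48;2;255;200;50m [38;2;255;200;50m[48;2;35;35;50m🬴[38;2;15;15;25m[48;2;35;35;50m🬰[38;2;15;15;25m[48;2;35;35;50m🬰[38;2;35;35;50m[48;2;255;200;50m🬐[38;2;255;200;50m[48;2;255;200;50m [38;2;27;27;40m[48;2;255;200;50m🬸[38;2;15;15;25m[48;2;35;35;50m🬰[38;2;15;15;25m[48;2;35;35;50m🬰[0m
[38;2;15;15;25m[48;2;15;15;25m [38;2;15;15;25m[48;2;15;15;25m [38;2;35;35;50m[48;2;15;15;25m▌[38;2;255;200;50m[48;2;15;15;25m🬊[38;2;255;200;50m[48;2;27;27;40m🬀[38;2;15;15;25m[48;2;15;15;25m [38;2;15;15;25m[48;2;15;15;25m [38;2;28;28;41m[48;2;255;200;50m🬆[38;2;255;200;50m[48;2;15;15;25m🬺[38;2;27;27;40m[48;2;255;200;50m🬬[38;2;15;15;25m[48;2;15;15;25m [38;2;15;15;25m[48;2;15;15;25m [0m
[38;2;35;35;50m[48;2;15;15;25m🬂[38;2;35;35;50m[48;2;15;15;25m🬂[38;2;35;35;50m[48;2;15;15;25m🬕[38;2;35;35;50m[48;2;15;15;25m🬂[38;2;35;35;50m[48;2;15;15;25m🬨[38;2;35;35;50m[48;2;15;15;25m🬂[38;2;35;35;50m[48;2;15;15;25m🬂[38;2;255;200;50m[48;2;30;30;43m🬠[38;2;255;200;50m[48;2;15;15;25m🬆[38;2;35;35;50m[48;2;15;15;25m🬨[38;2;35;35;50m[48;2;15;15;25m🬂[38;2;35;35;50m[48;2;15;15;25m🬂[0m
[38;2;15;15;25m[48;2;35;35;50m🬰[38;2;15;15;25m[48;2;35;35;50m🬰[38;2;35;35;50m[48;2;15;15;25m🬛[38;2;15;15;25m[48;2;35;35;50m🬰[38;2;15;15;25m[48;2;35;35;50m🬐[38;2;15;15;25m[48;2;35;35;50m🬰[38;2;19;19;30m[48;2;255;200;50m🬴[38;2;255;200;50m[48;2;255;200;50m [38;2;255;200;50m[48;2;15;15;25m🬛[38;2;15;15;25m[48;2;35;35;50m🬐[38;2;15;15;25m[48;2;35;35;50m🬰[38;2;15;15;25m[48;2;35;35;50m🬰[0m
[38;2;15;15;25m[48;2;15;15;25m [38;2;15;15;25m[48;2;15;15;25m [38;2;35;35;50m[48;2;15;15;25m▌[38;2;15;15;25m[48;2;15;15;25m [38;2;15;15;25m[48;2;35;35;50m▌[38;2;15;15;25m[48;2;15;15;25m [38;2;15;15;25m[48;2;15;15;25m [38;2;255;200;50m[48;2;27;27;40m🬁[38;2;15;15;25m[48;2;15;15;25m [38;2;15;15;25m[48;2;35;35;50m▌[38;2;15;15;25m[48;2;15;15;25m [38;2;15;15;25m[48;2;15;15;25m [0m
</frame>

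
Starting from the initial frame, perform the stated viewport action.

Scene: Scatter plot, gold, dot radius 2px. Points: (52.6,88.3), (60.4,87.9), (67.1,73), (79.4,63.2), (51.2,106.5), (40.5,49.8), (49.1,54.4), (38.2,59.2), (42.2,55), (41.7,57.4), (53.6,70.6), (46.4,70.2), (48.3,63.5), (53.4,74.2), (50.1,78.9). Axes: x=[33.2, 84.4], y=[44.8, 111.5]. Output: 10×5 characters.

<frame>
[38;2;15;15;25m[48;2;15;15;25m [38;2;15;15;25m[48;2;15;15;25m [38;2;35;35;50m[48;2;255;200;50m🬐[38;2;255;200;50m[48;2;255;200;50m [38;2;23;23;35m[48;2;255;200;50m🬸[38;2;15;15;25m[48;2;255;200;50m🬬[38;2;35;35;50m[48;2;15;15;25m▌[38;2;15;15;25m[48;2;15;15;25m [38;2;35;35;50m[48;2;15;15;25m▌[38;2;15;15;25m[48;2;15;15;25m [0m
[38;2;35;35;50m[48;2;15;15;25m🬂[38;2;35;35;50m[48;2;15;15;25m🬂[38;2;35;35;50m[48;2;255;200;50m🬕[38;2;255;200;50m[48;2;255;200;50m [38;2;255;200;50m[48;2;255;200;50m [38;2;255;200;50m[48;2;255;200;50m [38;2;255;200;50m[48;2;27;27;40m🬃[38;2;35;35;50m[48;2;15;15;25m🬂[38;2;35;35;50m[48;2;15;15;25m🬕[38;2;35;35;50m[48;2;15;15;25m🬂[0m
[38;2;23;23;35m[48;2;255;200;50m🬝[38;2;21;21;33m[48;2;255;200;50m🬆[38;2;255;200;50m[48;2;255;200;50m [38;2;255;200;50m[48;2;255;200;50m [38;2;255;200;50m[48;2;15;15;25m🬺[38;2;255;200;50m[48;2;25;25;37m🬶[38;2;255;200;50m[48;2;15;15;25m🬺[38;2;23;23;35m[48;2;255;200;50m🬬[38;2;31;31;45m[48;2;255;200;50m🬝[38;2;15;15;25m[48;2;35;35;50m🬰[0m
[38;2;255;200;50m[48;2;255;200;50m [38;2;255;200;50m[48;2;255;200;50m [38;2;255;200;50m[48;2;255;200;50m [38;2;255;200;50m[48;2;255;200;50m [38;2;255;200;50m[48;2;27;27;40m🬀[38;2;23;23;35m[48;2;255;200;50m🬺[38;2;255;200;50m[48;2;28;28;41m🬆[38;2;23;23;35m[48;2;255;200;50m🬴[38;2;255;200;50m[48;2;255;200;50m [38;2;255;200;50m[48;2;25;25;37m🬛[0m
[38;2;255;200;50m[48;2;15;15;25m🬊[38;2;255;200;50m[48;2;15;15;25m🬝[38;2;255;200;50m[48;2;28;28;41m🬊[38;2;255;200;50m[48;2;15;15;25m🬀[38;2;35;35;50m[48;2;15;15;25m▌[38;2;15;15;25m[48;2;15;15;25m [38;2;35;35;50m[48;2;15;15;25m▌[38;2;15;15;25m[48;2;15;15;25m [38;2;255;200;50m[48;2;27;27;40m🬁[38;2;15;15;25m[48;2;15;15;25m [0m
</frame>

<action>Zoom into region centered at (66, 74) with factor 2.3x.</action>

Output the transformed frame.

<frame>
[38;2;15;15;25m[48;2;15;15;25m [38;2;255;200;50m[48;2;15;15;25m🬊[38;2;255;200;50m[48;2;15;15;25m🬝[38;2;255;200;50m[48;2;15;15;25m🬀[38;2;35;35;50m[48;2;15;15;25m▌[38;2;15;15;25m[48;2;15;15;25m [38;2;35;35;50m[48;2;15;15;25m▌[38;2;15;15;25m[48;2;15;15;25m [38;2;35;35;50m[48;2;15;15;25m▌[38;2;15;15;25m[48;2;15;15;25m [0m
[38;2;35;35;50m[48;2;15;15;25m🬂[38;2;35;35;50m[48;2;15;15;25m🬂[38;2;35;35;50m[48;2;15;15;25m🬕[38;2;35;35;50m[48;2;15;15;25m🬂[38;2;35;35;50m[48;2;15;15;25m🬕[38;2;23;23;35m[48;2;255;200;50m🬬[38;2;35;35;50m[48;2;15;15;25m🬕[38;2;35;35;50m[48;2;15;15;25m🬂[38;2;35;35;50m[48;2;15;15;25m🬕[38;2;35;35;50m[48;2;15;15;25m🬂[0m
[38;2;15;15;25m[48;2;35;35;50m🬰[38;2;15;15;25m[48;2;35;35;50m🬰[38;2;35;35;50m[48;2;15;15;25m🬛[38;2;15;15;25m[48;2;35;35;50m🬰[38;2;35;35;50m[48;2;255;200;50m🬐[38;2;255;200;50m[48;2;255;200;50m [38;2;27;27;40m[48;2;255;200;50m🬸[38;2;15;15;25m[48;2;35;35;50m🬰[38;2;35;35;50m[48;2;15;15;25m🬛[38;2;15;15;25m[48;2;35;35;50m🬰[0m
[38;2;15;15;25m[48;2;35;35;50m🬎[38;2;15;15;25m[48;2;35;35;50m🬎[38;2;35;35;50m[48;2;15;15;25m🬲[38;2;15;15;25m[48;2;35;35;50m🬎[38;2;35;35;50m[48;2;15;15;25m🬲[38;2;255;200;50m[48;2;23;23;35m🬀[38;2;35;35;50m[48;2;15;15;25m🬲[38;2;15;15;25m[48;2;35;35;50m🬎[38;2;35;35;50m[48;2;15;15;25m🬲[38;2;15;15;25m[48;2;35;35;50m🬎[0m
[38;2;15;15;25m[48;2;15;15;25m [38;2;15;15;25m[48;2;15;15;25m [38;2;35;35;50m[48;2;15;15;25m▌[38;2;15;15;25m[48;2;15;15;25m [38;2;35;35;50m[48;2;15;15;25m▌[38;2;15;15;25m[48;2;15;15;25m [38;2;35;35;50m[48;2;15;15;25m▌[38;2;15;15;25m[48;2;15;15;25m [38;2;35;35;50m[48;2;15;15;25m▌[38;2;15;15;25m[48;2;15;15;25m [0m
</frame>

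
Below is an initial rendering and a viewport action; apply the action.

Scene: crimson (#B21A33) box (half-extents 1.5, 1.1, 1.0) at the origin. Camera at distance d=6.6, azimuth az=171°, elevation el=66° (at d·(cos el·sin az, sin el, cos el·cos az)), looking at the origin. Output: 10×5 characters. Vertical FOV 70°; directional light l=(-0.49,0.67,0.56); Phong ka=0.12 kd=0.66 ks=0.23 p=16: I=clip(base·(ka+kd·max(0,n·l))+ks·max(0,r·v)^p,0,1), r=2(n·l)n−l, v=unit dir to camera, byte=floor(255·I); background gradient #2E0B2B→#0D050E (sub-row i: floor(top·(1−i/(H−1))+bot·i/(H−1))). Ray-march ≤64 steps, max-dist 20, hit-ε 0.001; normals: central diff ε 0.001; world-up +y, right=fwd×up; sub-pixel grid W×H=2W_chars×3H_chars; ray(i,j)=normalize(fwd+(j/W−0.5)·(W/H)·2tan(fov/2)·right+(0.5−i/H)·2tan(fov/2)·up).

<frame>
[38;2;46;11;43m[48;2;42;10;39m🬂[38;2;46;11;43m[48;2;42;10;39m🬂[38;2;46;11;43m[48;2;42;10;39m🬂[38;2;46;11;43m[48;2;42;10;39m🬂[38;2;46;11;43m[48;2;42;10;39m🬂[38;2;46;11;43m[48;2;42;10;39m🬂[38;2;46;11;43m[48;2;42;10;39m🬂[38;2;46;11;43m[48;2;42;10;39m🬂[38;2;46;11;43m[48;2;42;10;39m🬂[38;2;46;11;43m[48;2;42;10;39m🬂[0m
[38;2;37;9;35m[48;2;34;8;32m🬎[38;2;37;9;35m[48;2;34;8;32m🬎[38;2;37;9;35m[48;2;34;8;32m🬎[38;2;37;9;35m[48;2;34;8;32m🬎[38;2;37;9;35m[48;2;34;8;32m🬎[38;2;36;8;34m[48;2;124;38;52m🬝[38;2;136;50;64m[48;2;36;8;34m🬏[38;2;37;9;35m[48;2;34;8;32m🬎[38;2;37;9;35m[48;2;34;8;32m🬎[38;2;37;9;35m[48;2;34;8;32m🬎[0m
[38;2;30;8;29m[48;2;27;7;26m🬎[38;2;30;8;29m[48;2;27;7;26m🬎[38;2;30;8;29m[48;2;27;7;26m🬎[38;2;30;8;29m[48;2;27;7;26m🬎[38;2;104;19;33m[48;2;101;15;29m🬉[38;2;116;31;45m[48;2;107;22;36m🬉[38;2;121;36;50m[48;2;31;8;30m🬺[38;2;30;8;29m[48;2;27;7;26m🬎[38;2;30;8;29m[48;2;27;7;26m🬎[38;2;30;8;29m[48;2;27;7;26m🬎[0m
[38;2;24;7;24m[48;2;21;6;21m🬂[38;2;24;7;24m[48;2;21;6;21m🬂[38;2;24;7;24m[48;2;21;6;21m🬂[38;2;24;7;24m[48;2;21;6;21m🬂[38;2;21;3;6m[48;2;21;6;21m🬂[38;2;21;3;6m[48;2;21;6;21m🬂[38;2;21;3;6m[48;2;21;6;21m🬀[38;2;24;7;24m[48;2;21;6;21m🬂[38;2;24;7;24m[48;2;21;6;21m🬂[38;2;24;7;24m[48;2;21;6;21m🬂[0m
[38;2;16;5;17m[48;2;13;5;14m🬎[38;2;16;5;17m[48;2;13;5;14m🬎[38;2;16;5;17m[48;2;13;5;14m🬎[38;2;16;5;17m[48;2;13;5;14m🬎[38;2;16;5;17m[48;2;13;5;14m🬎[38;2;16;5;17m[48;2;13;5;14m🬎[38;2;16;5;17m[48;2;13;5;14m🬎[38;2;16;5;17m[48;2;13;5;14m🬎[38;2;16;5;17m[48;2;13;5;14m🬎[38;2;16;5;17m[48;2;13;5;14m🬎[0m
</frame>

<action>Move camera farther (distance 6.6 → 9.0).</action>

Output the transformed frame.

<frame>
[38;2;46;11;43m[48;2;42;10;39m🬂[38;2;46;11;43m[48;2;42;10;39m🬂[38;2;46;11;43m[48;2;42;10;39m🬂[38;2;46;11;43m[48;2;42;10;39m🬂[38;2;46;11;43m[48;2;42;10;39m🬂[38;2;46;11;43m[48;2;42;10;39m🬂[38;2;46;11;43m[48;2;42;10;39m🬂[38;2;46;11;43m[48;2;42;10;39m🬂[38;2;46;11;43m[48;2;42;10;39m🬂[38;2;46;11;43m[48;2;42;10;39m🬂[0m
[38;2;37;9;35m[48;2;34;8;32m🬎[38;2;37;9;35m[48;2;34;8;32m🬎[38;2;37;9;35m[48;2;34;8;32m🬎[38;2;37;9;35m[48;2;34;8;32m🬎[38;2;37;9;35m[48;2;34;8;32m🬎[38;2;37;9;35m[48;2;34;8;32m🬎[38;2;37;9;35m[48;2;34;8;32m🬎[38;2;37;9;35m[48;2;34;8;32m🬎[38;2;37;9;35m[48;2;34;8;32m🬎[38;2;37;9;35m[48;2;34;8;32m🬎[0m
[38;2;30;8;29m[48;2;27;7;26m🬎[38;2;30;8;29m[48;2;27;7;26m🬎[38;2;30;8;29m[48;2;27;7;26m🬎[38;2;30;8;29m[48;2;27;7;26m🬎[38;2;102;17;31m[48;2;29;7;28m🬫[38;2;116;31;45m[48;2;107;22;36m🬉[38;2;121;36;50m[48;2;27;6;24m🬃[38;2;30;8;29m[48;2;27;7;26m🬎[38;2;30;8;29m[48;2;27;7;26m🬎[38;2;30;8;29m[48;2;27;7;26m🬎[0m
[38;2;24;7;24m[48;2;21;6;21m🬂[38;2;24;7;24m[48;2;21;6;21m🬂[38;2;24;7;24m[48;2;21;6;21m🬂[38;2;24;7;24m[48;2;21;6;21m🬂[38;2;21;6;21m[48;2;21;3;6m🬺[38;2;21;3;6m[48;2;21;6;21m🬀[38;2;24;7;24m[48;2;21;6;21m🬂[38;2;24;7;24m[48;2;21;6;21m🬂[38;2;24;7;24m[48;2;21;6;21m🬂[38;2;24;7;24m[48;2;21;6;21m🬂[0m
[38;2;16;5;17m[48;2;13;5;14m🬎[38;2;16;5;17m[48;2;13;5;14m🬎[38;2;16;5;17m[48;2;13;5;14m🬎[38;2;16;5;17m[48;2;13;5;14m🬎[38;2;16;5;17m[48;2;13;5;14m🬎[38;2;16;5;17m[48;2;13;5;14m🬎[38;2;16;5;17m[48;2;13;5;14m🬎[38;2;16;5;17m[48;2;13;5;14m🬎[38;2;16;5;17m[48;2;13;5;14m🬎[38;2;16;5;17m[48;2;13;5;14m🬎[0m
</frame>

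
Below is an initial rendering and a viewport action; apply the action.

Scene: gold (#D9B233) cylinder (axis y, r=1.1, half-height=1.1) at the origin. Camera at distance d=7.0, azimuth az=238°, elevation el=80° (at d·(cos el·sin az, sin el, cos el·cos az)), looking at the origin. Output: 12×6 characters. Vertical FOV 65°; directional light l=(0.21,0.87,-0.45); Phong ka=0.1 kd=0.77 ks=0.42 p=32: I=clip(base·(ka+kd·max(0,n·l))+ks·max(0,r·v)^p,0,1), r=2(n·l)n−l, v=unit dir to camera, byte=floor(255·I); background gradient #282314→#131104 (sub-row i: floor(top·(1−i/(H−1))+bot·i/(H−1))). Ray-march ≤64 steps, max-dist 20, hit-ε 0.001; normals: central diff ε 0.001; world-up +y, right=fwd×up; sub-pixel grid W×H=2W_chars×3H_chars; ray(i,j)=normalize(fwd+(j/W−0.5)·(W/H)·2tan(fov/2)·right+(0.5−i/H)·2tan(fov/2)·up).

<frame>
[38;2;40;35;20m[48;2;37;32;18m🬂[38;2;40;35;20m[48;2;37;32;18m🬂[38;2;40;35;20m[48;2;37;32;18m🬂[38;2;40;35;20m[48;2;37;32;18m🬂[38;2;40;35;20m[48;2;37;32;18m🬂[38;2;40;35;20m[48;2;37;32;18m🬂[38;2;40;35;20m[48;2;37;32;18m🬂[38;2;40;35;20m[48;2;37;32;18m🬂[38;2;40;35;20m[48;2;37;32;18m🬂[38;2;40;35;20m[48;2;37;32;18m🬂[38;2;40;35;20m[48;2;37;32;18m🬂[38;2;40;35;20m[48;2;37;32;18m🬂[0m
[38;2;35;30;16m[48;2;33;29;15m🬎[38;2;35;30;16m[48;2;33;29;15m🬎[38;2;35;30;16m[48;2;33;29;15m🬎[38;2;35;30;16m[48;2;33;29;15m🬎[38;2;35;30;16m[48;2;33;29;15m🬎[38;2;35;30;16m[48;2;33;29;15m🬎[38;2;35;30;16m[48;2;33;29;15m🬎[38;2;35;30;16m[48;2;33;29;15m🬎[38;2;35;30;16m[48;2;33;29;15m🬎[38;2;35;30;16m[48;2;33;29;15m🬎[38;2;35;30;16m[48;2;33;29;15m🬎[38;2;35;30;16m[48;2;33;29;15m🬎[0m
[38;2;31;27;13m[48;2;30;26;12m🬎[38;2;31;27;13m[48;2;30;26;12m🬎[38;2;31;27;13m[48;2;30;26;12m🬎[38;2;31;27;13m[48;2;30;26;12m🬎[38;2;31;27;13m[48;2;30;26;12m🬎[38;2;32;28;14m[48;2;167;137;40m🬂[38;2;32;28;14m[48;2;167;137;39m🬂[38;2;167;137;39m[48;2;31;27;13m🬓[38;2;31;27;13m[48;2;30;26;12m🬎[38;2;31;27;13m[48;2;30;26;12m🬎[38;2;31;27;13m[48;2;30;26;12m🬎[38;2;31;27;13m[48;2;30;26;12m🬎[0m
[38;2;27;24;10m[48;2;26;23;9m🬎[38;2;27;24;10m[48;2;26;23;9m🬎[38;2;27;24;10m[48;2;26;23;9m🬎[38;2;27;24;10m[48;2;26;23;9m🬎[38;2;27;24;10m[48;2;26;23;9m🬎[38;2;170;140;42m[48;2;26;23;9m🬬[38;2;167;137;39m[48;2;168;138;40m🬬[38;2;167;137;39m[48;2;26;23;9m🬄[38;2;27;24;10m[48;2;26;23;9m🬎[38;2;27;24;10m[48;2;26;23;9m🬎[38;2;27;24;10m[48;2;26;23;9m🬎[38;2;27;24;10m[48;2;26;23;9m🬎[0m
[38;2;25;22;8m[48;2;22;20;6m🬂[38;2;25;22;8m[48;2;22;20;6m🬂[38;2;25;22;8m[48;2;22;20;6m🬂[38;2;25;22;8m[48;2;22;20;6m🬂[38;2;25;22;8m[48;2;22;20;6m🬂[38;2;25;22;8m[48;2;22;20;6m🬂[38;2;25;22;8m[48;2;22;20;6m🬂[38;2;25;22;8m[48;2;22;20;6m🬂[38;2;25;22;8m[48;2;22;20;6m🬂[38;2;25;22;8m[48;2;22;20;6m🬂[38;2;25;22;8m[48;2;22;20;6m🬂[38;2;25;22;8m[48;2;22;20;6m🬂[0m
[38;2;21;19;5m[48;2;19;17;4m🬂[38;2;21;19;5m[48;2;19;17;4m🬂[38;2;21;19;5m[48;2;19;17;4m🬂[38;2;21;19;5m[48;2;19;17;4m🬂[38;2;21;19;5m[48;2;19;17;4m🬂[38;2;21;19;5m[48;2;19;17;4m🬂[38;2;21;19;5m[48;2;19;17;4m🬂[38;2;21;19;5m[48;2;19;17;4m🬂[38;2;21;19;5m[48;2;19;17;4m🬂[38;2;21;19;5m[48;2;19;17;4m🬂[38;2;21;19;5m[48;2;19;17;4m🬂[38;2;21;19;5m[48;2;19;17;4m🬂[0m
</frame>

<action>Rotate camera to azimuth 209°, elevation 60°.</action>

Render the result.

<frame>
[38;2;40;35;20m[48;2;37;32;18m🬂[38;2;40;35;20m[48;2;37;32;18m🬂[38;2;40;35;20m[48;2;37;32;18m🬂[38;2;40;35;20m[48;2;37;32;18m🬂[38;2;40;35;20m[48;2;37;32;18m🬂[38;2;40;35;20m[48;2;37;32;18m🬂[38;2;40;35;20m[48;2;37;32;18m🬂[38;2;40;35;20m[48;2;37;32;18m🬂[38;2;40;35;20m[48;2;37;32;18m🬂[38;2;40;35;20m[48;2;37;32;18m🬂[38;2;40;35;20m[48;2;37;32;18m🬂[38;2;40;35;20m[48;2;37;32;18m🬂[0m
[38;2;35;30;16m[48;2;33;29;15m🬎[38;2;35;30;16m[48;2;33;29;15m🬎[38;2;35;30;16m[48;2;33;29;15m🬎[38;2;35;30;16m[48;2;33;29;15m🬎[38;2;35;30;16m[48;2;33;29;15m🬎[38;2;35;30;16m[48;2;33;29;15m🬎[38;2;35;30;16m[48;2;33;29;15m🬎[38;2;35;30;16m[48;2;33;29;15m🬎[38;2;35;30;16m[48;2;33;29;15m🬎[38;2;35;30;16m[48;2;33;29;15m🬎[38;2;35;30;16m[48;2;33;29;15m🬎[38;2;35;30;16m[48;2;33;29;15m🬎[0m
[38;2;31;27;13m[48;2;30;26;12m🬎[38;2;31;27;13m[48;2;30;26;12m🬎[38;2;31;27;13m[48;2;30;26;12m🬎[38;2;31;27;13m[48;2;30;26;12m🬎[38;2;31;27;13m[48;2;30;26;12m🬎[38;2;32;28;14m[48;2;167;137;39m🬀[38;2;167;137;39m[48;2;167;137;39m [38;2;167;137;39m[48;2;31;27;13m🬓[38;2;31;27;13m[48;2;30;26;12m🬎[38;2;31;27;13m[48;2;30;26;12m🬎[38;2;31;27;13m[48;2;30;26;12m🬎[38;2;31;27;13m[48;2;30;26;12m🬎[0m
[38;2;27;24;10m[48;2;26;23;9m🬎[38;2;27;24;10m[48;2;26;23;9m🬎[38;2;27;24;10m[48;2;26;23;9m🬎[38;2;27;24;10m[48;2;26;23;9m🬎[38;2;27;24;10m[48;2;26;23;9m🬎[38;2;146;119;34m[48;2;70;58;17m🬆[38;2;167;137;39m[48;2;49;40;11m🬆[38;2;167;137;39m[48;2;25;22;8m🬀[38;2;27;24;10m[48;2;26;23;9m🬎[38;2;27;24;10m[48;2;26;23;9m🬎[38;2;27;24;10m[48;2;26;23;9m🬎[38;2;27;24;10m[48;2;26;23;9m🬎[0m
[38;2;25;22;8m[48;2;22;20;6m🬂[38;2;25;22;8m[48;2;22;20;6m🬂[38;2;25;22;8m[48;2;22;20;6m🬂[38;2;25;22;8m[48;2;22;20;6m🬂[38;2;25;22;8m[48;2;22;20;6m🬂[38;2;25;22;8m[48;2;22;20;6m🬂[38;2;25;22;8m[48;2;22;20;6m🬂[38;2;25;22;8m[48;2;22;20;6m🬂[38;2;25;22;8m[48;2;22;20;6m🬂[38;2;25;22;8m[48;2;22;20;6m🬂[38;2;25;22;8m[48;2;22;20;6m🬂[38;2;25;22;8m[48;2;22;20;6m🬂[0m
[38;2;21;19;5m[48;2;19;17;4m🬂[38;2;21;19;5m[48;2;19;17;4m🬂[38;2;21;19;5m[48;2;19;17;4m🬂[38;2;21;19;5m[48;2;19;17;4m🬂[38;2;21;19;5m[48;2;19;17;4m🬂[38;2;21;19;5m[48;2;19;17;4m🬂[38;2;21;19;5m[48;2;19;17;4m🬂[38;2;21;19;5m[48;2;19;17;4m🬂[38;2;21;19;5m[48;2;19;17;4m🬂[38;2;21;19;5m[48;2;19;17;4m🬂[38;2;21;19;5m[48;2;19;17;4m🬂[38;2;21;19;5m[48;2;19;17;4m🬂[0m
</frame>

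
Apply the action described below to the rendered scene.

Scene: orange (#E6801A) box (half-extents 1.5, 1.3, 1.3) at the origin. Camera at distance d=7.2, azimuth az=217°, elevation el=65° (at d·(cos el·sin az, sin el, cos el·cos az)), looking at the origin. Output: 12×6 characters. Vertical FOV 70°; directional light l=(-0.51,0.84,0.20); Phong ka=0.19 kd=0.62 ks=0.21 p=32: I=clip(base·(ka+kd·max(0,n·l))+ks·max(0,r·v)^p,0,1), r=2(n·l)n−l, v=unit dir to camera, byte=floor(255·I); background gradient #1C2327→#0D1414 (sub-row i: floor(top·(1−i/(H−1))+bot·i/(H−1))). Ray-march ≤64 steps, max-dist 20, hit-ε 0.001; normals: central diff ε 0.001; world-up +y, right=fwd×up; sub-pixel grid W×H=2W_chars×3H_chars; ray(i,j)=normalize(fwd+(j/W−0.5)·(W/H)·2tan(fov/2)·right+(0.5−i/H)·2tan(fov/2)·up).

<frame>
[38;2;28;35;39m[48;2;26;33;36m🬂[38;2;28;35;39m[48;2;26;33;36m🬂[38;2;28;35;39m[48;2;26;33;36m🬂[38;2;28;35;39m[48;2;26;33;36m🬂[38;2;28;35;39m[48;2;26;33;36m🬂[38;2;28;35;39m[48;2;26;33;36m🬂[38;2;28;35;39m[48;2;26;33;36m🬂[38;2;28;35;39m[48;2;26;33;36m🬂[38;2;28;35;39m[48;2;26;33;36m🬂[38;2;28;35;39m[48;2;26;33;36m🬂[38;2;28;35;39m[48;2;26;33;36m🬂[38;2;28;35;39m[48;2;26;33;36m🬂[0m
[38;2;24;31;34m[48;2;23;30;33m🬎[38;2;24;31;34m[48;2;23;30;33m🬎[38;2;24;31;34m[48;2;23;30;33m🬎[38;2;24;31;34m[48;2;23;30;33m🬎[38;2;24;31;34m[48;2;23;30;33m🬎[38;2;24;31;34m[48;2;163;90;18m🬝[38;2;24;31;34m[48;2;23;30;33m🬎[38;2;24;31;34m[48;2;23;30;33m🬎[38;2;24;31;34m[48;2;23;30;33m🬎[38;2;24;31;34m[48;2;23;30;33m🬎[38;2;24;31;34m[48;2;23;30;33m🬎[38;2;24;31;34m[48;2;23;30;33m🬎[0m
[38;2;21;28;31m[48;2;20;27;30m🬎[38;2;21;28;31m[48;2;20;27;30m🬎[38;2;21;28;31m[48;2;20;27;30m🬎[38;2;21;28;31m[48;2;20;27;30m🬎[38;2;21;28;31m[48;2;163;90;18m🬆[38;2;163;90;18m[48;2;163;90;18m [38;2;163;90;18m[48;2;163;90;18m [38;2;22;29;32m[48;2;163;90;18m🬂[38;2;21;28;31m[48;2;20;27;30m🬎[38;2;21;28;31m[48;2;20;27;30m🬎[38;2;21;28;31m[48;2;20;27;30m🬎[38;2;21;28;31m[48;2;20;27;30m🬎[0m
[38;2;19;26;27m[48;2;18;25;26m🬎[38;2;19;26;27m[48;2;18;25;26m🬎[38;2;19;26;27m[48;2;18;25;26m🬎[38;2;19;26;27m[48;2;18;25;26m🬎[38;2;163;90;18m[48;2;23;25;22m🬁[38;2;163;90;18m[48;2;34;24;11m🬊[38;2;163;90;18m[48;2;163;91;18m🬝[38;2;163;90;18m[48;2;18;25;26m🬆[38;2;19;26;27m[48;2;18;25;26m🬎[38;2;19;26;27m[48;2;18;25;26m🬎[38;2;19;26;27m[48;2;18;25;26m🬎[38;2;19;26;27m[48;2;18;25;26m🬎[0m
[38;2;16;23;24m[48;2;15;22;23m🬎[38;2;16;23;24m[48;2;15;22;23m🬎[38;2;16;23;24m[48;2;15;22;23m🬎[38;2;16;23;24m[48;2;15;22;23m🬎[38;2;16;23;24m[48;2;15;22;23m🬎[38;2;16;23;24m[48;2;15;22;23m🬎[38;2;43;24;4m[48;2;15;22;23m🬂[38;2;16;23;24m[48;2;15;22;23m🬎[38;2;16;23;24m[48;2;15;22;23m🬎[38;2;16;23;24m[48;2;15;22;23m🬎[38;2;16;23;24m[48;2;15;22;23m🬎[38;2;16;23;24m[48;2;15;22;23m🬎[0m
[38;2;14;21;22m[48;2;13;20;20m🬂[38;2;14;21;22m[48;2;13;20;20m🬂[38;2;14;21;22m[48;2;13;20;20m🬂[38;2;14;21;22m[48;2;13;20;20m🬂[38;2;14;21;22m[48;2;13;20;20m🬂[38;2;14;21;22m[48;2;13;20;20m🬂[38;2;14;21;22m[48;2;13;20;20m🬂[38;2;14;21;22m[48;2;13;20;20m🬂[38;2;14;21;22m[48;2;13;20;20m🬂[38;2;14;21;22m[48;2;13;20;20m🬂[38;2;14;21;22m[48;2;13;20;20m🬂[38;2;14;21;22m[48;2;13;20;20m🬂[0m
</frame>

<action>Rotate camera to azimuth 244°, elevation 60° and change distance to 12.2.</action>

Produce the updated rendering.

<frame>
[38;2;28;35;39m[48;2;26;33;36m🬂[38;2;28;35;39m[48;2;26;33;36m🬂[38;2;28;35;39m[48;2;26;33;36m🬂[38;2;28;35;39m[48;2;26;33;36m🬂[38;2;28;35;39m[48;2;26;33;36m🬂[38;2;28;35;39m[48;2;26;33;36m🬂[38;2;28;35;39m[48;2;26;33;36m🬂[38;2;28;35;39m[48;2;26;33;36m🬂[38;2;28;35;39m[48;2;26;33;36m🬂[38;2;28;35;39m[48;2;26;33;36m🬂[38;2;28;35;39m[48;2;26;33;36m🬂[38;2;28;35;39m[48;2;26;33;36m🬂[0m
[38;2;24;31;34m[48;2;23;30;33m🬎[38;2;24;31;34m[48;2;23;30;33m🬎[38;2;24;31;34m[48;2;23;30;33m🬎[38;2;24;31;34m[48;2;23;30;33m🬎[38;2;24;31;34m[48;2;23;30;33m🬎[38;2;24;31;34m[48;2;23;30;33m🬎[38;2;24;31;34m[48;2;23;30;33m🬎[38;2;24;31;34m[48;2;23;30;33m🬎[38;2;24;31;34m[48;2;23;30;33m🬎[38;2;24;31;34m[48;2;23;30;33m🬎[38;2;24;31;34m[48;2;23;30;33m🬎[38;2;24;31;34m[48;2;23;30;33m🬎[0m
[38;2;21;28;31m[48;2;20;27;30m🬎[38;2;21;28;31m[48;2;20;27;30m🬎[38;2;21;28;31m[48;2;20;27;30m🬎[38;2;21;28;31m[48;2;20;27;30m🬎[38;2;21;28;31m[48;2;20;27;30m🬎[38;2;21;28;31m[48;2;163;90;18m🬝[38;2;163;90;18m[48;2;21;28;31m🬱[38;2;21;28;31m[48;2;20;27;30m🬎[38;2;21;28;31m[48;2;20;27;30m🬎[38;2;21;28;31m[48;2;20;27;30m🬎[38;2;21;28;31m[48;2;20;27;30m🬎[38;2;21;28;31m[48;2;20;27;30m🬎[0m
[38;2;19;26;27m[48;2;18;25;26m🬎[38;2;19;26;27m[48;2;18;25;26m🬎[38;2;19;26;27m[48;2;18;25;26m🬎[38;2;19;26;27m[48;2;18;25;26m🬎[38;2;19;26;27m[48;2;18;25;26m🬎[38;2;163;90;18m[48;2;23;25;22m🬁[38;2;134;74;15m[48;2;18;25;26m🬝[38;2;163;90;18m[48;2;18;25;26m🬀[38;2;19;26;27m[48;2;18;25;26m🬎[38;2;19;26;27m[48;2;18;25;26m🬎[38;2;19;26;27m[48;2;18;25;26m🬎[38;2;19;26;27m[48;2;18;25;26m🬎[0m
[38;2;16;23;24m[48;2;15;22;23m🬎[38;2;16;23;24m[48;2;15;22;23m🬎[38;2;16;23;24m[48;2;15;22;23m🬎[38;2;16;23;24m[48;2;15;22;23m🬎[38;2;16;23;24m[48;2;15;22;23m🬎[38;2;16;23;24m[48;2;15;22;23m🬎[38;2;16;23;24m[48;2;15;22;23m🬎[38;2;16;23;24m[48;2;15;22;23m🬎[38;2;16;23;24m[48;2;15;22;23m🬎[38;2;16;23;24m[48;2;15;22;23m🬎[38;2;16;23;24m[48;2;15;22;23m🬎[38;2;16;23;24m[48;2;15;22;23m🬎[0m
[38;2;14;21;22m[48;2;13;20;20m🬂[38;2;14;21;22m[48;2;13;20;20m🬂[38;2;14;21;22m[48;2;13;20;20m🬂[38;2;14;21;22m[48;2;13;20;20m🬂[38;2;14;21;22m[48;2;13;20;20m🬂[38;2;14;21;22m[48;2;13;20;20m🬂[38;2;14;21;22m[48;2;13;20;20m🬂[38;2;14;21;22m[48;2;13;20;20m🬂[38;2;14;21;22m[48;2;13;20;20m🬂[38;2;14;21;22m[48;2;13;20;20m🬂[38;2;14;21;22m[48;2;13;20;20m🬂[38;2;14;21;22m[48;2;13;20;20m🬂[0m
</frame>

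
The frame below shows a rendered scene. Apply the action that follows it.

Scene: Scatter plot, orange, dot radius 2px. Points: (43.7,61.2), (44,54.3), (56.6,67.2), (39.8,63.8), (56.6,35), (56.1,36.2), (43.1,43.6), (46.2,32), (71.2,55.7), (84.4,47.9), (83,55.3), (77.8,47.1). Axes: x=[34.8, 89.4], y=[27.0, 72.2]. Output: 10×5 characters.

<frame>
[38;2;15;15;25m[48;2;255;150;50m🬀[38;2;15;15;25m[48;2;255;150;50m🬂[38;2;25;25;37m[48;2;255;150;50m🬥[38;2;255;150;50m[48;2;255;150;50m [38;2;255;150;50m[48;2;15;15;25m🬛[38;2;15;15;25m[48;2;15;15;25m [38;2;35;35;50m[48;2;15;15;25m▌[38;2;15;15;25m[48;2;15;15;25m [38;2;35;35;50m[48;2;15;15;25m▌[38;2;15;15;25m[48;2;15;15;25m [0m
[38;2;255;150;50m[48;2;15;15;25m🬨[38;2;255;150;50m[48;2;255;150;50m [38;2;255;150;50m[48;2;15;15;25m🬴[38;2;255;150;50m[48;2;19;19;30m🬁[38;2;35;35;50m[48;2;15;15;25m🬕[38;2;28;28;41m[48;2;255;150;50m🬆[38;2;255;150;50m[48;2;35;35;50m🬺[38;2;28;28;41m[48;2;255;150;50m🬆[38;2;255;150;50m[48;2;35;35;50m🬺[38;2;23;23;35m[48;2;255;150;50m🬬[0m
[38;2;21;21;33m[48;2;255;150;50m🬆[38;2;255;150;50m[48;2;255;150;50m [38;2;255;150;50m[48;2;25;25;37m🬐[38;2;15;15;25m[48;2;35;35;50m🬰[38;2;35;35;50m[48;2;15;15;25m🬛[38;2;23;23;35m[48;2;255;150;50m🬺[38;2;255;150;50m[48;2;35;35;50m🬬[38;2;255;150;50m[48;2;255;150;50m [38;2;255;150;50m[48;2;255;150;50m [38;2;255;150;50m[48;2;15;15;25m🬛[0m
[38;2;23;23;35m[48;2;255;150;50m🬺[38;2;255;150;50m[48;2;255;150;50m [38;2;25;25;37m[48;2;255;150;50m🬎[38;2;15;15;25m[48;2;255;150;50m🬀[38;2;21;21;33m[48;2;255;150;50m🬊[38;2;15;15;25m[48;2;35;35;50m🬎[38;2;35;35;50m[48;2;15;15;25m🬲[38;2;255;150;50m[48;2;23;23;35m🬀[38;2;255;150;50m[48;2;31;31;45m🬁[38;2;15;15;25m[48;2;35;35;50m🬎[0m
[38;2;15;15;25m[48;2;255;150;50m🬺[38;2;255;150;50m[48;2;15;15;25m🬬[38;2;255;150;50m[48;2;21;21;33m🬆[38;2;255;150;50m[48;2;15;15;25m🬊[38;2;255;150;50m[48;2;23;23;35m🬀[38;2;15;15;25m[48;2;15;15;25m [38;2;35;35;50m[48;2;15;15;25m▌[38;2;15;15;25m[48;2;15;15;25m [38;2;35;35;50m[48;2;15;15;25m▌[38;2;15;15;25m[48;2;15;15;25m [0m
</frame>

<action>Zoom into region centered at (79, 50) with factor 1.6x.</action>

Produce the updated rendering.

<frame>
[38;2;15;15;25m[48;2;15;15;25m [38;2;15;15;25m[48;2;15;15;25m [38;2;27;27;40m[48;2;255;150;50m🬝[38;2;15;15;25m[48;2;15;15;25m [38;2;35;35;50m[48;2;15;15;25m▌[38;2;15;15;25m[48;2;255;150;50m🬝[38;2;35;35;50m[48;2;15;15;25m▌[38;2;15;15;25m[48;2;15;15;25m [38;2;35;35;50m[48;2;15;15;25m▌[38;2;15;15;25m[48;2;15;15;25m [0m
[38;2;35;35;50m[48;2;15;15;25m🬂[38;2;23;23;35m[48;2;255;150;50m🬴[38;2;255;150;50m[48;2;255;150;50m [38;2;255;150;50m[48;2;25;25;37m🬛[38;2;255;150;50m[48;2;31;31;45m🬇[38;2;255;150;50m[48;2;255;150;50m [38;2;255;150;50m[48;2;25;25;37m🬛[38;2;35;35;50m[48;2;15;15;25m🬂[38;2;35;35;50m[48;2;15;15;25m🬕[38;2;35;35;50m[48;2;15;15;25m🬂[0m
[38;2;15;15;25m[48;2;35;35;50m🬰[38;2;15;15;25m[48;2;35;35;50m🬰[38;2;255;150;50m[48;2;31;31;45m🬁[38;2;21;21;33m[48;2;255;150;50m🬆[38;2;255;150;50m[48;2;15;15;25m🬺[38;2;25;25;37m[48;2;255;150;50m🬄[38;2;255;150;50m[48;2;15;15;25m🬺[38;2;23;23;35m[48;2;255;150;50m🬬[38;2;35;35;50m[48;2;15;15;25m🬛[38;2;15;15;25m[48;2;35;35;50m🬰[0m
[38;2;15;15;25m[48;2;35;35;50m🬎[38;2;15;15;25m[48;2;35;35;50m🬎[38;2;35;35;50m[48;2;15;15;25m🬲[38;2;23;23;35m[48;2;255;150;50m🬺[38;2;255;150;50m[48;2;28;28;41m🬆[38;2;23;23;35m[48;2;255;150;50m🬺[38;2;255;150;50m[48;2;28;28;41m🬆[38;2;15;15;25m[48;2;35;35;50m🬎[38;2;35;35;50m[48;2;15;15;25m🬲[38;2;15;15;25m[48;2;35;35;50m🬎[0m
[38;2;15;15;25m[48;2;15;15;25m [38;2;15;15;25m[48;2;15;15;25m [38;2;35;35;50m[48;2;15;15;25m▌[38;2;15;15;25m[48;2;15;15;25m [38;2;35;35;50m[48;2;15;15;25m▌[38;2;15;15;25m[48;2;15;15;25m [38;2;35;35;50m[48;2;15;15;25m▌[38;2;15;15;25m[48;2;15;15;25m [38;2;35;35;50m[48;2;15;15;25m▌[38;2;15;15;25m[48;2;15;15;25m [0m
</frame>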